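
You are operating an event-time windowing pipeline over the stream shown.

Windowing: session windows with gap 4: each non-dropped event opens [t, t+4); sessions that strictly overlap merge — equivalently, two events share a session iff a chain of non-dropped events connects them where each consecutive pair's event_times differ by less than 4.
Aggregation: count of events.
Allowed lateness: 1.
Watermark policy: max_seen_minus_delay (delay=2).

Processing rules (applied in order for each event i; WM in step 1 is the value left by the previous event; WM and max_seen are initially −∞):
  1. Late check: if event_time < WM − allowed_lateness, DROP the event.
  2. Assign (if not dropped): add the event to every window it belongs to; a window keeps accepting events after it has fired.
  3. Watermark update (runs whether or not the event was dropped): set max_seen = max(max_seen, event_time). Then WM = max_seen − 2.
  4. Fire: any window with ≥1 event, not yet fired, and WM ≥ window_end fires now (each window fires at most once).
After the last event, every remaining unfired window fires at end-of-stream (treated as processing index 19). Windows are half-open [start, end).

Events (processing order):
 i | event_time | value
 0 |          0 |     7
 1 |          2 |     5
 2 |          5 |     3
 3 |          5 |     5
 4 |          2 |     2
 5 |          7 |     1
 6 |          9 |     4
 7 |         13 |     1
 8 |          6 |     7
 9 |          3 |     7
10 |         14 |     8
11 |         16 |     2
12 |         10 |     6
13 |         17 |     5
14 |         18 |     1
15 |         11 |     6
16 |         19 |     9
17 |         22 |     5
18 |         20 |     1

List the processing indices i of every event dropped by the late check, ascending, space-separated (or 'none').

8 9 12 15

i=0 t=0 v=7: → [0,4); WM=-2
i=1 t=2 v=5: → [0,6); WM=0
i=2 t=5 v=3: → [0,9); WM=3
i=3 t=5 v=5: → [0,9); WM=3
i=4 t=2 v=2: → [0,9); WM=3
i=5 t=7 v=1: → [0,11); WM=5
i=6 t=9 v=4: → [0,13); WM=7
i=7 t=13 v=1: → [13,17); WM=11
i=8 t=6 v=7: DROP (t<11-1); WM=11
i=9 t=3 v=7: DROP (t<11-1); WM=11
i=10 t=14 v=8: → [13,18); WM=12
i=11 t=16 v=2: → [13,20); WM=14
i=12 t=10 v=6: DROP (t<14-1); WM=14
i=13 t=17 v=5: → [13,21); WM=15
i=14 t=18 v=1: → [13,22); WM=16
i=15 t=11 v=6: DROP (t<16-1); WM=16
i=16 t=19 v=9: → [13,23); WM=17
i=17 t=22 v=5: → [13,26); WM=20
i=18 t=20 v=1: → [13,26); WM=20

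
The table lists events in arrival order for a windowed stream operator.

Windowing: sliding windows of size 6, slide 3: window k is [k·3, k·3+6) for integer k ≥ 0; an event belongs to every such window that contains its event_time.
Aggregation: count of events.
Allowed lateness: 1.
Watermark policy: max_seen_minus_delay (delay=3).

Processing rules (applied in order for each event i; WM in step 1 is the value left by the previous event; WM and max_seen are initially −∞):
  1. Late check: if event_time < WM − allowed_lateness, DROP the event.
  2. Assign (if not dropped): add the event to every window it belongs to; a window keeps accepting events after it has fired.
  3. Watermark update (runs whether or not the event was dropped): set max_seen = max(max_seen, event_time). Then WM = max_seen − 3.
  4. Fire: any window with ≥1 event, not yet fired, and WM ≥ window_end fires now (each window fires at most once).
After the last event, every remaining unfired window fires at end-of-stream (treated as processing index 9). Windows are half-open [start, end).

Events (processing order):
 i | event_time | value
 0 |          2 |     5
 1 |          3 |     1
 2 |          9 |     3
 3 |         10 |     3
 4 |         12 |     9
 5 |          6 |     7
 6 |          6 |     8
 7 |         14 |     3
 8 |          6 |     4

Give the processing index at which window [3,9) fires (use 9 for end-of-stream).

4

i=0 t=2 v=5: → [0,6); WM=-1
i=1 t=3 v=1: → [3,9),[0,6); WM=0
i=2 t=9 v=3: → [9,15),[6,12); WM=6; [0,6) fires=2
i=3 t=10 v=3: → [9,15),[6,12); WM=7
i=4 t=12 v=9: → [12,18),[9,15); WM=9; [3,9) fires=1
i=5 t=6 v=7: DROP (t<9-1); WM=9
i=6 t=6 v=8: DROP (t<9-1); WM=9
i=7 t=14 v=3: → [12,18),[9,15); WM=11
i=8 t=6 v=4: DROP (t<11-1); WM=11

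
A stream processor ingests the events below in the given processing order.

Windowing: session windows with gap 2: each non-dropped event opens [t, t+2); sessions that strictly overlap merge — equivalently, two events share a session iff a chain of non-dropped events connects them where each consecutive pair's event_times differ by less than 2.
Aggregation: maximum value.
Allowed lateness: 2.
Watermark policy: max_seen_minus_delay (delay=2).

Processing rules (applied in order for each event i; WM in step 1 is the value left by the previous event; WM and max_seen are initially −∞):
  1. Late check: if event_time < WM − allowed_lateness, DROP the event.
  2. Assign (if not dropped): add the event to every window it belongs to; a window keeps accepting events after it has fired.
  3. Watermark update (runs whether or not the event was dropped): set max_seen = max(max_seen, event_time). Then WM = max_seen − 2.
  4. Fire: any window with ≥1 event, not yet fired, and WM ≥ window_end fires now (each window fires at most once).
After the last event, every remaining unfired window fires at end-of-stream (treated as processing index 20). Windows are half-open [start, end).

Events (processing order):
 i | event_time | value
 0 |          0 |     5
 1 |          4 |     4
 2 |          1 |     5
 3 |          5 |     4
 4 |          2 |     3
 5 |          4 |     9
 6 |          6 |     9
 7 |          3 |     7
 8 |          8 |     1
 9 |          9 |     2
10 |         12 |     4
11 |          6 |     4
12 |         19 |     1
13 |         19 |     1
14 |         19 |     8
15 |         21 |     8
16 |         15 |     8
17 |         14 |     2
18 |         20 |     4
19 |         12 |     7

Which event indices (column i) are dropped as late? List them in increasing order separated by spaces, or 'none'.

11 16 17 19

i=0 t=0 v=5: → [0,2); WM=-2
i=1 t=4 v=4: → [4,6); WM=2
i=2 t=1 v=5: → [0,3); WM=2
i=3 t=5 v=4: → [4,7); WM=3
i=4 t=2 v=3: → [0,4); WM=3
i=5 t=4 v=9: → [4,7); WM=3
i=6 t=6 v=9: → [4,8); WM=4
i=7 t=3 v=7: → [0,8); WM=4
i=8 t=8 v=1: → [8,10); WM=6
i=9 t=9 v=2: → [8,11); WM=7
i=10 t=12 v=4: → [12,14); WM=10
i=11 t=6 v=4: DROP (t<10-2); WM=10
i=12 t=19 v=1: → [19,21); WM=17
i=13 t=19 v=1: → [19,21); WM=17
i=14 t=19 v=8: → [19,21); WM=17
i=15 t=21 v=8: → [21,23); WM=19
i=16 t=15 v=8: DROP (t<19-2); WM=19
i=17 t=14 v=2: DROP (t<19-2); WM=19
i=18 t=20 v=4: → [19,23); WM=19
i=19 t=12 v=7: DROP (t<19-2); WM=19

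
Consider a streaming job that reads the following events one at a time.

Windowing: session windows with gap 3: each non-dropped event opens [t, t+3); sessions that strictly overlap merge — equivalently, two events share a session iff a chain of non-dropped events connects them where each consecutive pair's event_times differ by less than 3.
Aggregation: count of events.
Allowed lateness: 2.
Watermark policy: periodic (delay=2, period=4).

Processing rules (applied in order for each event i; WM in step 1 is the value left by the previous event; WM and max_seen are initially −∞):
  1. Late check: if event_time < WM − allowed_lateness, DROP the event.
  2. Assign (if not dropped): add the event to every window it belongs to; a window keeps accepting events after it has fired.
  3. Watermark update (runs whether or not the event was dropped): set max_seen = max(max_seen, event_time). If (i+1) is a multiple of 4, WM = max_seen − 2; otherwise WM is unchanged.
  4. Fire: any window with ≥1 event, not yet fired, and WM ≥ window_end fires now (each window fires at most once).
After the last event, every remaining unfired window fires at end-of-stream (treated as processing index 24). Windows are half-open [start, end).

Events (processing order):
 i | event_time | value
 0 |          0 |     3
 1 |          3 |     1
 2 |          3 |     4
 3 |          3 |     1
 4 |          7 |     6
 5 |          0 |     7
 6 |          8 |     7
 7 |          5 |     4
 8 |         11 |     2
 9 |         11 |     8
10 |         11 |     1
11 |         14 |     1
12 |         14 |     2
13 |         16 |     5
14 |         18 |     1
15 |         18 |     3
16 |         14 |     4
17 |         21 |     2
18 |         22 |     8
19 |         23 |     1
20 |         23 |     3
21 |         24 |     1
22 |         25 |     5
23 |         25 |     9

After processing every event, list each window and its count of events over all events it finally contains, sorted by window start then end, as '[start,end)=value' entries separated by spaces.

i=0 t=0 v=3: → [0,3); WM=−∞
i=1 t=3 v=1: → [3,6); WM=−∞
i=2 t=3 v=4: → [3,6); WM=−∞
i=3 t=3 v=1: → [3,6); WM=1
i=4 t=7 v=6: → [7,10); WM=1
i=5 t=0 v=7: → [0,3); WM=1
i=6 t=8 v=7: → [7,11); WM=1
i=7 t=5 v=4: → [3,11); WM=6
i=8 t=11 v=2: → [11,14); WM=6
i=9 t=11 v=8: → [11,14); WM=6
i=10 t=11 v=1: → [11,14); WM=6
i=11 t=14 v=1: → [14,17); WM=12
i=12 t=14 v=2: → [14,17); WM=12
i=13 t=16 v=5: → [14,19); WM=12
i=14 t=18 v=1: → [14,21); WM=12
i=15 t=18 v=3: → [14,21); WM=16
i=16 t=14 v=4: → [14,21); WM=16
i=17 t=21 v=2: → [21,24); WM=16
i=18 t=22 v=8: → [21,25); WM=16
i=19 t=23 v=1: → [21,26); WM=21
i=20 t=23 v=3: → [21,26); WM=21
i=21 t=24 v=1: → [21,27); WM=21
i=22 t=25 v=5: → [21,28); WM=21
i=23 t=25 v=9: → [21,28); WM=23

[0,3)=2 [3,11)=6 [11,14)=3 [14,21)=6 [21,28)=7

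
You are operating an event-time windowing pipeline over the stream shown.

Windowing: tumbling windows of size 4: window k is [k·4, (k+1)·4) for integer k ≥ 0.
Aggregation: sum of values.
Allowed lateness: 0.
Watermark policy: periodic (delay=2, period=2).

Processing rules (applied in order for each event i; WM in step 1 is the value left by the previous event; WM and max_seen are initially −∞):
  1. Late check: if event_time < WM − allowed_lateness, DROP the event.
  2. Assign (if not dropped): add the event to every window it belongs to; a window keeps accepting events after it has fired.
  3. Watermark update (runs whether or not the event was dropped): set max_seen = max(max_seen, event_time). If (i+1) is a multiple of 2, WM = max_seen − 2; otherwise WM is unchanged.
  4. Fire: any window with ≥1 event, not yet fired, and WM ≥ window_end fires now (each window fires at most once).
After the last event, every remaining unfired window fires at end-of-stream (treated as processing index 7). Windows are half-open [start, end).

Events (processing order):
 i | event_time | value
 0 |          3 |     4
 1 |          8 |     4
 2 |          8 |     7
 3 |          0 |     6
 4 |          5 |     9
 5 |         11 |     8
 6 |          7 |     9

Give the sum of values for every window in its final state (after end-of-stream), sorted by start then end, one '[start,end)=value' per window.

i=0 t=3 v=4: → [0,4); WM=−∞
i=1 t=8 v=4: → [8,12); WM=6; [0,4) fires=4
i=2 t=8 v=7: → [8,12); WM=6
i=3 t=0 v=6: DROP (t<6-0); WM=6
i=4 t=5 v=9: DROP (t<6-0); WM=6
i=5 t=11 v=8: → [8,12); WM=9
i=6 t=7 v=9: DROP (t<9-0); WM=9

[0,4)=4 [8,12)=19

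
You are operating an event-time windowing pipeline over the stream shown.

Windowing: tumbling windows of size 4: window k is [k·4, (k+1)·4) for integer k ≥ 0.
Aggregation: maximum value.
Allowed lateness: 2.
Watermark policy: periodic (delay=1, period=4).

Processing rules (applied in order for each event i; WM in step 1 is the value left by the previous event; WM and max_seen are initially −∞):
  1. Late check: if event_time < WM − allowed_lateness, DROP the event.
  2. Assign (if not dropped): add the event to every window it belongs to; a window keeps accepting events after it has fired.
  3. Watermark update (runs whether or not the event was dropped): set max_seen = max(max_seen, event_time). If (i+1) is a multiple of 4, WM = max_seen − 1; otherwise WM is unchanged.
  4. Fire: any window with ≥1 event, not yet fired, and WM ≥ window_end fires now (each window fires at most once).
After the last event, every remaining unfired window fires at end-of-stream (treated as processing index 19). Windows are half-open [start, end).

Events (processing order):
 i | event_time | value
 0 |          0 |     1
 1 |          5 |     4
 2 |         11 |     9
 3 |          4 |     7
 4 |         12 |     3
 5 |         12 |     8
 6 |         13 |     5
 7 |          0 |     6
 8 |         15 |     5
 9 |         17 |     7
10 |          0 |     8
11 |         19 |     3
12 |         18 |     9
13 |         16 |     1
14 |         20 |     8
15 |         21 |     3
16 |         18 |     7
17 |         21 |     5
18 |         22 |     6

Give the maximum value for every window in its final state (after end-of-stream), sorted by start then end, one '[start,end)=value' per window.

[0,4)=1 [4,8)=7 [8,12)=9 [12,16)=8 [16,20)=9 [20,24)=8

i=0 t=0 v=1: → [0,4); WM=−∞
i=1 t=5 v=4: → [4,8); WM=−∞
i=2 t=11 v=9: → [8,12); WM=−∞
i=3 t=4 v=7: → [4,8); WM=10; [0,4) fires=1 [4,8) fires=7
i=4 t=12 v=3: → [12,16); WM=10
i=5 t=12 v=8: → [12,16); WM=10
i=6 t=13 v=5: → [12,16); WM=10
i=7 t=0 v=6: DROP (t<10-2); WM=12; [8,12) fires=9
i=8 t=15 v=5: → [12,16); WM=12
i=9 t=17 v=7: → [16,20); WM=12
i=10 t=0 v=8: DROP (t<12-2); WM=12
i=11 t=19 v=3: → [16,20); WM=18; [12,16) fires=8
i=12 t=18 v=9: → [16,20); WM=18
i=13 t=16 v=1: → [16,20); WM=18
i=14 t=20 v=8: → [20,24); WM=18
i=15 t=21 v=3: → [20,24); WM=20; [16,20) fires=9
i=16 t=18 v=7: → [16,20); WM=20
i=17 t=21 v=5: → [20,24); WM=20
i=18 t=22 v=6: → [20,24); WM=20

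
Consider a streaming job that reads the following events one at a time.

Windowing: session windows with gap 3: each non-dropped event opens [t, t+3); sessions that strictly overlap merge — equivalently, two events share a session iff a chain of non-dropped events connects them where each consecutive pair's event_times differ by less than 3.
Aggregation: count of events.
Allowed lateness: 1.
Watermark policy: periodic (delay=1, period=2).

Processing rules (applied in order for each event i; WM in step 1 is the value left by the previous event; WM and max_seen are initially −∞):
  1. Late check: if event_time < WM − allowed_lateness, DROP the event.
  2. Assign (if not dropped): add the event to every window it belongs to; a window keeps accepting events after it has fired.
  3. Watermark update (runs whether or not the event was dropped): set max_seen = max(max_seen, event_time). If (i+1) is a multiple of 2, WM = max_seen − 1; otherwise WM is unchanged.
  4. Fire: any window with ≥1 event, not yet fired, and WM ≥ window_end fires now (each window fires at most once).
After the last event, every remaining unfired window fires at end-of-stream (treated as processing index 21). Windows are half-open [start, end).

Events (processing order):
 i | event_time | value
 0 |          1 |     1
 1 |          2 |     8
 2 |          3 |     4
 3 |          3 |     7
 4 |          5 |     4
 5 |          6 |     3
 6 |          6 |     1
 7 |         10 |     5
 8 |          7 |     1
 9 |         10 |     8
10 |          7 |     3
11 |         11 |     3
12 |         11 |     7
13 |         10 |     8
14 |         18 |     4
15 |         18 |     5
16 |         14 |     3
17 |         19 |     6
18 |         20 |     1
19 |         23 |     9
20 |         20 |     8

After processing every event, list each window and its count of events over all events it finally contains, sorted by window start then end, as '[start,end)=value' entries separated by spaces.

i=0 t=1 v=1: → [1,4); WM=−∞
i=1 t=2 v=8: → [1,5); WM=1
i=2 t=3 v=4: → [1,6); WM=1
i=3 t=3 v=7: → [1,6); WM=2
i=4 t=5 v=4: → [1,8); WM=2
i=5 t=6 v=3: → [1,9); WM=5
i=6 t=6 v=1: → [1,9); WM=5
i=7 t=10 v=5: → [10,13); WM=9
i=8 t=7 v=1: DROP (t<9-1); WM=9
i=9 t=10 v=8: → [10,13); WM=9
i=10 t=7 v=3: DROP (t<9-1); WM=9
i=11 t=11 v=3: → [10,14); WM=10
i=12 t=11 v=7: → [10,14); WM=10
i=13 t=10 v=8: → [10,14); WM=10
i=14 t=18 v=4: → [18,21); WM=10
i=15 t=18 v=5: → [18,21); WM=17
i=16 t=14 v=3: DROP (t<17-1); WM=17
i=17 t=19 v=6: → [18,22); WM=18
i=18 t=20 v=1: → [18,23); WM=18
i=19 t=23 v=9: → [23,26); WM=22
i=20 t=20 v=8: DROP (t<22-1); WM=22

[1,9)=7 [10,14)=5 [18,23)=4 [23,26)=1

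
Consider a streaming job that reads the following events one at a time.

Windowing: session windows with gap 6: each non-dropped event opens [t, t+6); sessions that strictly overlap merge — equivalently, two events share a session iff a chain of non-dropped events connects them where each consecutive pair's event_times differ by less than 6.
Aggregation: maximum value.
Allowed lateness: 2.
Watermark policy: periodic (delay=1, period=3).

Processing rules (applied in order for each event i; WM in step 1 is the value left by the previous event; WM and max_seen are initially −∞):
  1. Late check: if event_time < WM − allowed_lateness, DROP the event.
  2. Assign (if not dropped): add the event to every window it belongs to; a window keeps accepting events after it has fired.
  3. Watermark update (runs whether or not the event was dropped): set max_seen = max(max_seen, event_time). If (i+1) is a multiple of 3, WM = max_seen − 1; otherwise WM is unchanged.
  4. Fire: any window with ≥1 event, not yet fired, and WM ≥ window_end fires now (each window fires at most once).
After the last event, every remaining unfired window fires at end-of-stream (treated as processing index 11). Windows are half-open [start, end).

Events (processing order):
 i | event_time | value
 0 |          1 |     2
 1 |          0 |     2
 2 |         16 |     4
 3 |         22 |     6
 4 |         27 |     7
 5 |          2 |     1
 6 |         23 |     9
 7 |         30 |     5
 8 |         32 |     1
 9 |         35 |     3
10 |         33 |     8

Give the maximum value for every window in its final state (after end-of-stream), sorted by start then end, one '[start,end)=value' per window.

[0,7)=2 [16,22)=4 [22,41)=8

i=0 t=1 v=2: → [1,7); WM=−∞
i=1 t=0 v=2: → [0,7); WM=−∞
i=2 t=16 v=4: → [16,22); WM=15
i=3 t=22 v=6: → [22,28); WM=15
i=4 t=27 v=7: → [22,33); WM=15
i=5 t=2 v=1: DROP (t<15-2); WM=26
i=6 t=23 v=9: DROP (t<26-2); WM=26
i=7 t=30 v=5: → [22,36); WM=26
i=8 t=32 v=1: → [22,38); WM=31
i=9 t=35 v=3: → [22,41); WM=31
i=10 t=33 v=8: → [22,41); WM=31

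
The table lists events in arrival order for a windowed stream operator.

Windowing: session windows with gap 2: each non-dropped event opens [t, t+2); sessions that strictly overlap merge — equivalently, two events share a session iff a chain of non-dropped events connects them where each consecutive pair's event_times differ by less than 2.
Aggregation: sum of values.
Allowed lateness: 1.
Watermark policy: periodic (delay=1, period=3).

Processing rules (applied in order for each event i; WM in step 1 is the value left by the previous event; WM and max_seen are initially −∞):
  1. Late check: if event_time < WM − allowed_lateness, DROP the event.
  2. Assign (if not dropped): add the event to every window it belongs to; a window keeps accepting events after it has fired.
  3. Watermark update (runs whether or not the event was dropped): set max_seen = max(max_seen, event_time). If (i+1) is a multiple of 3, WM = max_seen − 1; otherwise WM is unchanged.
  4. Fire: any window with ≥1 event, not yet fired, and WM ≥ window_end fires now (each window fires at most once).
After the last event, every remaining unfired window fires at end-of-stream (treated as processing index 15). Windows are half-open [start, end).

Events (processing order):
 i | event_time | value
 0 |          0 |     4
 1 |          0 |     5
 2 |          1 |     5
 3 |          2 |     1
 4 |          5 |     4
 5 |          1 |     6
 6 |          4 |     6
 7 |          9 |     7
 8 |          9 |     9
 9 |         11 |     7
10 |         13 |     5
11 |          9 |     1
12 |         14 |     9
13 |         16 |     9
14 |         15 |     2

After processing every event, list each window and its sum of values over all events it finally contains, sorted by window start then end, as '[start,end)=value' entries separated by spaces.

[0,4)=21 [4,7)=10 [9,11)=17 [11,13)=7 [13,18)=25

i=0 t=0 v=4: → [0,2); WM=−∞
i=1 t=0 v=5: → [0,2); WM=−∞
i=2 t=1 v=5: → [0,3); WM=0
i=3 t=2 v=1: → [0,4); WM=0
i=4 t=5 v=4: → [5,7); WM=0
i=5 t=1 v=6: → [0,4); WM=4
i=6 t=4 v=6: → [4,7); WM=4
i=7 t=9 v=7: → [9,11); WM=4
i=8 t=9 v=9: → [9,11); WM=8
i=9 t=11 v=7: → [11,13); WM=8
i=10 t=13 v=5: → [13,15); WM=8
i=11 t=9 v=1: → [9,11); WM=12
i=12 t=14 v=9: → [13,16); WM=12
i=13 t=16 v=9: → [16,18); WM=12
i=14 t=15 v=2: → [13,18); WM=15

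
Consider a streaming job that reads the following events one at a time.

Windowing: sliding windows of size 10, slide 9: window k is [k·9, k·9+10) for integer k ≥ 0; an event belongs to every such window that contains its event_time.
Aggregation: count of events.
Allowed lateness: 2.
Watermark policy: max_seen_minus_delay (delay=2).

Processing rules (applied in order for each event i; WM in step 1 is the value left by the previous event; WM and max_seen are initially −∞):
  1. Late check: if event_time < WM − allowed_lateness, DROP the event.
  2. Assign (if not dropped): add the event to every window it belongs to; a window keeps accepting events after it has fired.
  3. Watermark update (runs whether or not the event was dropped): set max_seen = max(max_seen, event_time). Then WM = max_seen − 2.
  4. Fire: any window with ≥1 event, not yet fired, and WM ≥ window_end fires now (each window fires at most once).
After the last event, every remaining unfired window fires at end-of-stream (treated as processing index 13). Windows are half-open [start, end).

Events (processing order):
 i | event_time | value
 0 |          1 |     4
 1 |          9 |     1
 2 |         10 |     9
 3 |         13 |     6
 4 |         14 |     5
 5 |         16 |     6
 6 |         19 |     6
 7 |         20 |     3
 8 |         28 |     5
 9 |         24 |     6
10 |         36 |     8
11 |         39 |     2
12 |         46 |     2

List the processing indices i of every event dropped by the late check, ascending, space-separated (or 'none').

i=0 t=1 v=4: → [0,10); WM=-1
i=1 t=9 v=1: → [9,19),[0,10); WM=7
i=2 t=10 v=9: → [9,19); WM=8
i=3 t=13 v=6: → [9,19); WM=11; [0,10) fires=2
i=4 t=14 v=5: → [9,19); WM=12
i=5 t=16 v=6: → [9,19); WM=14
i=6 t=19 v=6: → [18,28); WM=17
i=7 t=20 v=3: → [18,28); WM=18
i=8 t=28 v=5: → [27,37); WM=26; [9,19) fires=5
i=9 t=24 v=6: → [18,28); WM=26
i=10 t=36 v=8: → [36,46),[27,37); WM=34; [18,28) fires=3
i=11 t=39 v=2: → [36,46); WM=37; [27,37) fires=2
i=12 t=46 v=2: → [45,55); WM=44

none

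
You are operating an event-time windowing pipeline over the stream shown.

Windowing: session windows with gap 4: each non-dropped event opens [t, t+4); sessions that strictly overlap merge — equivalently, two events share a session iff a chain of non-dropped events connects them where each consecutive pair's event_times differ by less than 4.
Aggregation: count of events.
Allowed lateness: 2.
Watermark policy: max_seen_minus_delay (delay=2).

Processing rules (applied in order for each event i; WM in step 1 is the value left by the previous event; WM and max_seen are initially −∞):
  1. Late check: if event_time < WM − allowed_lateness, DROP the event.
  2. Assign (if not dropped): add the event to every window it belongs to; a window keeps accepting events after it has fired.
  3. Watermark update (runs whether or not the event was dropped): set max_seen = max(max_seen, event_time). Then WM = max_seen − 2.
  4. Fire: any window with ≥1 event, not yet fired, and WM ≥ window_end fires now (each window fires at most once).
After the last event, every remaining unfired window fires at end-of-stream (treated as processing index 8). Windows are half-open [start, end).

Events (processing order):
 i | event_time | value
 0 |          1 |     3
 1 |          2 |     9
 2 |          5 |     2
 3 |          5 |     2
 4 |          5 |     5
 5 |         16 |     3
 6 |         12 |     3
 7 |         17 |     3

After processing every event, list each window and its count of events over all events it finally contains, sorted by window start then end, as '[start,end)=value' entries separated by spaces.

i=0 t=1 v=3: → [1,5); WM=-1
i=1 t=2 v=9: → [1,6); WM=0
i=2 t=5 v=2: → [1,9); WM=3
i=3 t=5 v=2: → [1,9); WM=3
i=4 t=5 v=5: → [1,9); WM=3
i=5 t=16 v=3: → [16,20); WM=14
i=6 t=12 v=3: → [12,16); WM=14
i=7 t=17 v=3: → [16,21); WM=15

[1,9)=5 [12,16)=1 [16,21)=2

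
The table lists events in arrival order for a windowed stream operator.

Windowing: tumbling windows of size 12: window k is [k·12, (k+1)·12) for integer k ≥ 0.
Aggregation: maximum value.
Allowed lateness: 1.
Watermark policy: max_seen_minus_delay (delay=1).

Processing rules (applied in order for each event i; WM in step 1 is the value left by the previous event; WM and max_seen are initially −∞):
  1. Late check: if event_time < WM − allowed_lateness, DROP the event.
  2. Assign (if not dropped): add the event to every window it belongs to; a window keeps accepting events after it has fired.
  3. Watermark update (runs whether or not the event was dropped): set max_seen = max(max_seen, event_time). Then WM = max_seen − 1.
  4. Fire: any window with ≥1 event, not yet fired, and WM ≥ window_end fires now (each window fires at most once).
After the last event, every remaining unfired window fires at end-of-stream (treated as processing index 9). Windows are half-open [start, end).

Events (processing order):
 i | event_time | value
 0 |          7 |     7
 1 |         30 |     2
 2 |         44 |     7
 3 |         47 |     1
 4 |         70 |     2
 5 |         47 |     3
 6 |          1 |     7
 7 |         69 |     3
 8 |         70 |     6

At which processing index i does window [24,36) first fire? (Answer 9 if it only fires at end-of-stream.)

2

i=0 t=7 v=7: → [0,12); WM=6
i=1 t=30 v=2: → [24,36); WM=29; [0,12) fires=7
i=2 t=44 v=7: → [36,48); WM=43; [24,36) fires=2
i=3 t=47 v=1: → [36,48); WM=46
i=4 t=70 v=2: → [60,72); WM=69; [36,48) fires=7
i=5 t=47 v=3: DROP (t<69-1); WM=69
i=6 t=1 v=7: DROP (t<69-1); WM=69
i=7 t=69 v=3: → [60,72); WM=69
i=8 t=70 v=6: → [60,72); WM=69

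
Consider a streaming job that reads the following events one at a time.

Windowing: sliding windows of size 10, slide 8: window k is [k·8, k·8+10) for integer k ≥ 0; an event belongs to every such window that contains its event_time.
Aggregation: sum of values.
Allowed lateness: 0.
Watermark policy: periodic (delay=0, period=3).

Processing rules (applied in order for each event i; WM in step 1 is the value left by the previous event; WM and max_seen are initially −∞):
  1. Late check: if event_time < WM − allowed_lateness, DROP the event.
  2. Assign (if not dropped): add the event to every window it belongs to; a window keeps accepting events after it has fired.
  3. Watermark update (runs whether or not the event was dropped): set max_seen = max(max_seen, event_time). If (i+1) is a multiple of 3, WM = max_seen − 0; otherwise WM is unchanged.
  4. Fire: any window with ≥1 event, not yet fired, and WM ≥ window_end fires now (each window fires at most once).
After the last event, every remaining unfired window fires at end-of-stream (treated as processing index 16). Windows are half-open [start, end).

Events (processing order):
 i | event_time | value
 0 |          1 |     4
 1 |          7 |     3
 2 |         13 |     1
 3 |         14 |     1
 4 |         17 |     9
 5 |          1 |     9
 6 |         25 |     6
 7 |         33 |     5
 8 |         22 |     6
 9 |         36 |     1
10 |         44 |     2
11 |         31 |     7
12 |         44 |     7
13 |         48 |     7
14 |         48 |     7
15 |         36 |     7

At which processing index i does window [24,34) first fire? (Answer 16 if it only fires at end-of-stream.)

i=0 t=1 v=4: → [0,10); WM=−∞
i=1 t=7 v=3: → [0,10); WM=−∞
i=2 t=13 v=1: → [8,18); WM=13; [0,10) fires=7
i=3 t=14 v=1: → [8,18); WM=13
i=4 t=17 v=9: → [16,26),[8,18); WM=13
i=5 t=1 v=9: DROP (t<13-0); WM=17
i=6 t=25 v=6: → [24,34),[16,26); WM=17
i=7 t=33 v=5: → [32,42),[24,34); WM=17
i=8 t=22 v=6: → [16,26); WM=33; [8,18) fires=11 [16,26) fires=21
i=9 t=36 v=1: → [32,42); WM=33
i=10 t=44 v=2: → [40,50); WM=33
i=11 t=31 v=7: DROP (t<33-0); WM=44; [24,34) fires=11 [32,42) fires=6
i=12 t=44 v=7: → [40,50); WM=44
i=13 t=48 v=7: → [48,58),[40,50); WM=44
i=14 t=48 v=7: → [48,58),[40,50); WM=48
i=15 t=36 v=7: DROP (t<48-0); WM=48

11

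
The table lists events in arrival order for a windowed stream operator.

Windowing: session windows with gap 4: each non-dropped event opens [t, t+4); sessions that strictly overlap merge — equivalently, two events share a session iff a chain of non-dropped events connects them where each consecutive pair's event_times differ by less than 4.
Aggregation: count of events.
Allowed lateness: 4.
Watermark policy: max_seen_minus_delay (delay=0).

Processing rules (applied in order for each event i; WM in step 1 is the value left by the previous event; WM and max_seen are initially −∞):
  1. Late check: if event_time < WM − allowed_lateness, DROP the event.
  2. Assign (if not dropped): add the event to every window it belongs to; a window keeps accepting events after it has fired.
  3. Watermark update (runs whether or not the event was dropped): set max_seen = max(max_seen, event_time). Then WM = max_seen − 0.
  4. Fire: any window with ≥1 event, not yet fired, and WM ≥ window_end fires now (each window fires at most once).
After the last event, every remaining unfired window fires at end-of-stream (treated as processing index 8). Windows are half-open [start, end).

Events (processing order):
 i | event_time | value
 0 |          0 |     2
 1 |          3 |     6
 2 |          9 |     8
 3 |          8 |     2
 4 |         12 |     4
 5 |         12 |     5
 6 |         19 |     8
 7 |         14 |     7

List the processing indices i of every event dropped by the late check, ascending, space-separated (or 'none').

7

i=0 t=0 v=2: → [0,4); WM=0
i=1 t=3 v=6: → [0,7); WM=3
i=2 t=9 v=8: → [9,13); WM=9
i=3 t=8 v=2: → [8,13); WM=9
i=4 t=12 v=4: → [8,16); WM=12
i=5 t=12 v=5: → [8,16); WM=12
i=6 t=19 v=8: → [19,23); WM=19
i=7 t=14 v=7: DROP (t<19-4); WM=19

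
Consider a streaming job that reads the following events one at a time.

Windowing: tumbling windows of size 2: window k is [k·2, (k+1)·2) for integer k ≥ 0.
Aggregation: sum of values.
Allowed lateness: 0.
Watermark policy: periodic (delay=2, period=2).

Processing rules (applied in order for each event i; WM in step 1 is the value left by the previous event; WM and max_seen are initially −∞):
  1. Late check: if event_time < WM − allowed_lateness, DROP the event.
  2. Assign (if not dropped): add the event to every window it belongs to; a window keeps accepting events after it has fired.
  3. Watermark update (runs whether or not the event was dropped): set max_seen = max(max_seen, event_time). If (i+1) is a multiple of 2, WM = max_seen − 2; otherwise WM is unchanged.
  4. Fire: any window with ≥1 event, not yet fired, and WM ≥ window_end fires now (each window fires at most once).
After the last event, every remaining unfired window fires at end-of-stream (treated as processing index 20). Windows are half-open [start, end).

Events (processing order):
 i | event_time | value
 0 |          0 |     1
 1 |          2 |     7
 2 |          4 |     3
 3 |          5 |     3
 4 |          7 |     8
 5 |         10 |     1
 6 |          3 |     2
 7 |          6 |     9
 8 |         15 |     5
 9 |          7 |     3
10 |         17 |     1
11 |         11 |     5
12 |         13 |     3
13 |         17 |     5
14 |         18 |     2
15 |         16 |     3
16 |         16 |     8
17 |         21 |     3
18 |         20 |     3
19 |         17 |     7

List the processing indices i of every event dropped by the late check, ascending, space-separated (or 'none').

i=0 t=0 v=1: → [0,2); WM=−∞
i=1 t=2 v=7: → [2,4); WM=0
i=2 t=4 v=3: → [4,6); WM=0
i=3 t=5 v=3: → [4,6); WM=3; [0,2) fires=1
i=4 t=7 v=8: → [6,8); WM=3
i=5 t=10 v=1: → [10,12); WM=8; [2,4) fires=7 [4,6) fires=6 [6,8) fires=8
i=6 t=3 v=2: DROP (t<8-0); WM=8
i=7 t=6 v=9: DROP (t<8-0); WM=8
i=8 t=15 v=5: → [14,16); WM=8
i=9 t=7 v=3: DROP (t<8-0); WM=13; [10,12) fires=1
i=10 t=17 v=1: → [16,18); WM=13
i=11 t=11 v=5: DROP (t<13-0); WM=15
i=12 t=13 v=3: DROP (t<15-0); WM=15
i=13 t=17 v=5: → [16,18); WM=15
i=14 t=18 v=2: → [18,20); WM=15
i=15 t=16 v=3: → [16,18); WM=16; [14,16) fires=5
i=16 t=16 v=8: → [16,18); WM=16
i=17 t=21 v=3: → [20,22); WM=19; [16,18) fires=17
i=18 t=20 v=3: → [20,22); WM=19
i=19 t=17 v=7: DROP (t<19-0); WM=19

6 7 9 11 12 19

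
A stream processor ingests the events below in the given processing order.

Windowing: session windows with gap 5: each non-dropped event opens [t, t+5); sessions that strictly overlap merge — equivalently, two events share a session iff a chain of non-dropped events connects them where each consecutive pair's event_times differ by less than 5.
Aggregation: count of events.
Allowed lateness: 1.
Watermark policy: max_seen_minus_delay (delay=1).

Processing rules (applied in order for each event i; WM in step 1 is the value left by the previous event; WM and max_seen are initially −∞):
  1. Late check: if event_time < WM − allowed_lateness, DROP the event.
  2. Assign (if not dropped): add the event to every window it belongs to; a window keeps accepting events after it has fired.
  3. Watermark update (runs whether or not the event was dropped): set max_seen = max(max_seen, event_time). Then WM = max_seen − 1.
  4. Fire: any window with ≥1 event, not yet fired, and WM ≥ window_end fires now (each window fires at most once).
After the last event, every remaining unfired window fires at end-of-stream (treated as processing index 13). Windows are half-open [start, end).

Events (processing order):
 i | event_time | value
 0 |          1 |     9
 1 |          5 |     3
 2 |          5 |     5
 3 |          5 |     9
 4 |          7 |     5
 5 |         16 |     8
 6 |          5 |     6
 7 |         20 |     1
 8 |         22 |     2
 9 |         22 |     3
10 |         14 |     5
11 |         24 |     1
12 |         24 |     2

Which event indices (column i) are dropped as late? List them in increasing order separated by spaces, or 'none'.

i=0 t=1 v=9: → [1,6); WM=0
i=1 t=5 v=3: → [1,10); WM=4
i=2 t=5 v=5: → [1,10); WM=4
i=3 t=5 v=9: → [1,10); WM=4
i=4 t=7 v=5: → [1,12); WM=6
i=5 t=16 v=8: → [16,21); WM=15
i=6 t=5 v=6: DROP (t<15-1); WM=15
i=7 t=20 v=1: → [16,25); WM=19
i=8 t=22 v=2: → [16,27); WM=21
i=9 t=22 v=3: → [16,27); WM=21
i=10 t=14 v=5: DROP (t<21-1); WM=21
i=11 t=24 v=1: → [16,29); WM=23
i=12 t=24 v=2: → [16,29); WM=23

6 10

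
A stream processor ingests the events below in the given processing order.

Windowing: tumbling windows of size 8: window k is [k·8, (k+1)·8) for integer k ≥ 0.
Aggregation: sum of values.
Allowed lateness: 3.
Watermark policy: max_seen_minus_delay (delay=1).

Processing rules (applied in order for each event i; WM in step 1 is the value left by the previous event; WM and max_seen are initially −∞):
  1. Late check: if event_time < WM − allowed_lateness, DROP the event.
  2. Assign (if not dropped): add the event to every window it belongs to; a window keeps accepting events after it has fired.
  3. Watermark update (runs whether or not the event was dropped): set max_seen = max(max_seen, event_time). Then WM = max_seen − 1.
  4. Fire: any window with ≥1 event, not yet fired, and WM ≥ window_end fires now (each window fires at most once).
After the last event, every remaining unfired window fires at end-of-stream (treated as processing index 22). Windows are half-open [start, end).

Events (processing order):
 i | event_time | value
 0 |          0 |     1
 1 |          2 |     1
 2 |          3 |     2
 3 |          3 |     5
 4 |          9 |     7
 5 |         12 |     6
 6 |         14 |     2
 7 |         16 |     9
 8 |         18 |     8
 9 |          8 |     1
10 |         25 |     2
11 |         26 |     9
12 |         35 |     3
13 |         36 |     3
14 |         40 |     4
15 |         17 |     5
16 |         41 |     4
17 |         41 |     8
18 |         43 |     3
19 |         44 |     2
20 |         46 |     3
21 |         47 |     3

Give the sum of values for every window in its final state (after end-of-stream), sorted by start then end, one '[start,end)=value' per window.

[0,8)=9 [8,16)=15 [16,24)=17 [24,32)=11 [32,40)=6 [40,48)=27

i=0 t=0 v=1: → [0,8); WM=-1
i=1 t=2 v=1: → [0,8); WM=1
i=2 t=3 v=2: → [0,8); WM=2
i=3 t=3 v=5: → [0,8); WM=2
i=4 t=9 v=7: → [8,16); WM=8; [0,8) fires=9
i=5 t=12 v=6: → [8,16); WM=11
i=6 t=14 v=2: → [8,16); WM=13
i=7 t=16 v=9: → [16,24); WM=15
i=8 t=18 v=8: → [16,24); WM=17; [8,16) fires=15
i=9 t=8 v=1: DROP (t<17-3); WM=17
i=10 t=25 v=2: → [24,32); WM=24; [16,24) fires=17
i=11 t=26 v=9: → [24,32); WM=25
i=12 t=35 v=3: → [32,40); WM=34; [24,32) fires=11
i=13 t=36 v=3: → [32,40); WM=35
i=14 t=40 v=4: → [40,48); WM=39
i=15 t=17 v=5: DROP (t<39-3); WM=39
i=16 t=41 v=4: → [40,48); WM=40; [32,40) fires=6
i=17 t=41 v=8: → [40,48); WM=40
i=18 t=43 v=3: → [40,48); WM=42
i=19 t=44 v=2: → [40,48); WM=43
i=20 t=46 v=3: → [40,48); WM=45
i=21 t=47 v=3: → [40,48); WM=46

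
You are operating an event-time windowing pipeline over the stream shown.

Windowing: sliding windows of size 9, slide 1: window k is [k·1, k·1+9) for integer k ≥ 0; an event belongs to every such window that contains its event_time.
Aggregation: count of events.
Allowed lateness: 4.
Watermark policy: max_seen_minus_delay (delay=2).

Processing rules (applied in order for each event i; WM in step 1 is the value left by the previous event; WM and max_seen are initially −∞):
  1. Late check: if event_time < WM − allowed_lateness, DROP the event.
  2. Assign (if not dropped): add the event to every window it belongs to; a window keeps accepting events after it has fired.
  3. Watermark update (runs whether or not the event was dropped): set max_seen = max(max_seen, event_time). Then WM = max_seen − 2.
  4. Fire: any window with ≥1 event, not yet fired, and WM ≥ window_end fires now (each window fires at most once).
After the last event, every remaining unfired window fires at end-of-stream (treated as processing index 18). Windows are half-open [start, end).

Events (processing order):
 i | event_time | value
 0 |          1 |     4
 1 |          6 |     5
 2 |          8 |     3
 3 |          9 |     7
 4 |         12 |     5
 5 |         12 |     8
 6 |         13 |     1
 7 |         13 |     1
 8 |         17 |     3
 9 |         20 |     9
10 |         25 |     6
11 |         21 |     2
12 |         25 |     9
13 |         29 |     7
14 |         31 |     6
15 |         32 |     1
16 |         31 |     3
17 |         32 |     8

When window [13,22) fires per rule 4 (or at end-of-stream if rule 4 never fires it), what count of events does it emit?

i=0 t=1 v=4: → [1,10),[0,9); WM=-1
i=1 t=6 v=5: → [6,15),[5,14),[4,13),[3,12),[2,11),[1,10),[0,9); WM=4
i=2 t=8 v=3: → [8,17),[7,16),[6,15),[5,14),[4,13),[3,12),[2,11),[1,10),[0,9); WM=6
i=3 t=9 v=7: → [9,18),[8,17),[7,16),[6,15),[5,14),[4,13),[3,12),[2,11),[1,10); WM=7
i=4 t=12 v=5: → [12,21),[11,20),[10,19),[9,18),[8,17),[7,16),[6,15),[5,14),[4,13); WM=10; [0,9) fires=3 [1,10) fires=4
i=5 t=12 v=8: → [12,21),[11,20),[10,19),[9,18),[8,17),[7,16),[6,15),[5,14),[4,13); WM=10
i=6 t=13 v=1: → [13,22),[12,21),[11,20),[10,19),[9,18),[8,17),[7,16),[6,15),[5,14); WM=11; [2,11) fires=3
i=7 t=13 v=1: → [13,22),[12,21),[11,20),[10,19),[9,18),[8,17),[7,16),[6,15),[5,14); WM=11
i=8 t=17 v=3: → [17,26),[16,25),[15,24),[14,23),[13,22),[12,21),[11,20),[10,19),[9,18); WM=15; [3,12) fires=3 [4,13) fires=5 [5,14) fires=7 [6,15) fires=7
i=9 t=20 v=9: → [20,29),[19,28),[18,27),[17,26),[16,25),[15,24),[14,23),[13,22),[12,21); WM=18; [7,16) fires=6 [8,17) fires=6 [9,18) fires=6
i=10 t=25 v=6: → [25,34),[24,33),[23,32),[22,31),[21,30),[20,29),[19,28),[18,27),[17,26); WM=23; [10,19) fires=5 [11,20) fires=5 [12,21) fires=6 [13,22) fires=4 [14,23) fires=2
i=11 t=21 v=2: → [21,30),[20,29),[19,28),[18,27),[17,26),[16,25),[15,24),[14,23),[13,22); WM=23
i=12 t=25 v=9: → [25,34),[24,33),[23,32),[22,31),[21,30),[20,29),[19,28),[18,27),[17,26); WM=23
i=13 t=29 v=7: → [29,38),[28,37),[27,36),[26,35),[25,34),[24,33),[23,32),[22,31),[21,30); WM=27; [15,24) fires=3 [16,25) fires=3 [17,26) fires=5 [18,27) fires=4
i=14 t=31 v=6: → [31,40),[30,39),[29,38),[28,37),[27,36),[26,35),[25,34),[24,33),[23,32); WM=29; [19,28) fires=4 [20,29) fires=4
i=15 t=32 v=1: → [32,41),[31,40),[30,39),[29,38),[28,37),[27,36),[26,35),[25,34),[24,33); WM=30; [21,30) fires=4
i=16 t=31 v=3: → [31,40),[30,39),[29,38),[28,37),[27,36),[26,35),[25,34),[24,33),[23,32); WM=30
i=17 t=32 v=8: → [32,41),[31,40),[30,39),[29,38),[28,37),[27,36),[26,35),[25,34),[24,33); WM=30

4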